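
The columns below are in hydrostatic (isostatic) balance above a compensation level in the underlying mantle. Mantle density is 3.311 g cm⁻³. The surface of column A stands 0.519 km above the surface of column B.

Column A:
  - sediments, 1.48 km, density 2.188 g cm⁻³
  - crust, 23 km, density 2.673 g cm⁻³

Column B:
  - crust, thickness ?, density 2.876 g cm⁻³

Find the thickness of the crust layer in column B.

33.6 km

Take the compensation level at the base of the deeper column (depth z_c below the surface of column A) and equate Σ ρ_i t_i down to z_c; mantle fills any gap and the z_c terms cancel.
Column A: 1.48×2.188 + 23×2.673 + (z_c − 24.48)×3.311
Column B: 0.519×0 + x×2.876 + (z_c − 0.519 − 0 − x)×3.311
The z_c×3.311 term appears on both sides and cancels. Collect the known terms of each column as K = Σ(ρt)_known − 3.311 × (depth of known layers): K_A = 64.71724 − 3.311×24.48 = −16.33604; K_B = 0 − 3.311×(0.519 + 0) = −1.718409.
Balance: K_A = K_B − x×(3.311 − 2.876), so x = (K_B − K_A)/(3.311 − 2.876) = 14.6176/0.435 = 33.6 km.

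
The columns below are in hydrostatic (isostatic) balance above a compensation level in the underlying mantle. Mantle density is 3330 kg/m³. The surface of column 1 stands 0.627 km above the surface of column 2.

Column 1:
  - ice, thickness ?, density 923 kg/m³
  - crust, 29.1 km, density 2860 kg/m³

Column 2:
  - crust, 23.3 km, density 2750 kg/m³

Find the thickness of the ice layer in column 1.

0.8 km

Take the compensation level at the base of the deeper column (depth z_c below the surface of column 1) and equate Σ ρ_i t_i down to z_c; mantle fills any gap and the z_c terms cancel.
Column 1: x×923 + 29.1×2860 + (z_c − 29.1 − x)×3330
Column 2: 0.627×0 + 23.3×2750 + (z_c − 0.627 − 23.3)×3330
The z_c×3330 term appears on both sides and cancels. Collect the known terms of each column as K = Σ(ρt)_known − 3330 × (depth of known layers): K_1 = 83226 − 3330×29.1 = −13677; K_2 = 64075 − 3330×(0.627 + 23.3) = −15601.91.
Balance: K_1 − x×(3330 − 923) = K_2, so x = (K_1 − K_2)/(3330 − 923) = 1924.91/2407 = 0.8 km.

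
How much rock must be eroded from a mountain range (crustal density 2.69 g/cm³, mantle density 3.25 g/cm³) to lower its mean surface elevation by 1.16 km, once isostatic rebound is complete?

6.73 km

Net drop Δ = e − u = e − e ρ_c/ρ_m = e (ρ_m − ρ_c)/ρ_m.
e = Δ ρ_m/(ρ_m − ρ_c) = 1.16 km × 3.25/0.56 = 6.73 km.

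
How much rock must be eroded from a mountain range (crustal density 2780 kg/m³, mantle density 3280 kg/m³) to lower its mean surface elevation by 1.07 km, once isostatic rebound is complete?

7.02 km

Net drop Δ = e − u = e − e ρ_c/ρ_m = e (ρ_m − ρ_c)/ρ_m.
e = Δ ρ_m/(ρ_m − ρ_c) = 1.07 km × 3280/500 = 7.02 km.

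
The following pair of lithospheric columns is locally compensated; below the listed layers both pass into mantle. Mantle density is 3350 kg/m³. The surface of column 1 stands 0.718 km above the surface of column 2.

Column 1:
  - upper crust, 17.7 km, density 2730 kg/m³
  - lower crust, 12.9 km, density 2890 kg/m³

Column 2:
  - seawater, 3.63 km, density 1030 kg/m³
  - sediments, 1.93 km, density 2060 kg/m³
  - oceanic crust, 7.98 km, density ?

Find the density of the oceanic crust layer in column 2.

2900 kg/m³

Take the compensation level at the base of the deeper column (depth z_c below the surface of column 1) and equate Σ ρ_i t_i down to z_c; mantle fills any gap and the z_c terms cancel.
Column 1: 17.7×2730 + 12.9×2890 + (z_c − 30.6)×3350
Column 2: 0.718×0 + 3.63×1030 + 1.93×2060 + 7.98×ρ + (z_c − 0.718 − 13.54)×3350
The z_c×3350 term appears on both sides and cancels. Collect the known terms of each column as K = Σ(ρt)_known − 3350 × (depth of known layers): K_1 = 85602 − 3350×30.6 = −16908; K_2 = 7714.7 − 3350×(0.718 + 13.54) = −40049.6.
Balance: K_1 = K_2 + 7.98×ρ, so ρ = (K_1 − K_2)/7.98 = 23141.6/7.98 = 2900 kg/m³.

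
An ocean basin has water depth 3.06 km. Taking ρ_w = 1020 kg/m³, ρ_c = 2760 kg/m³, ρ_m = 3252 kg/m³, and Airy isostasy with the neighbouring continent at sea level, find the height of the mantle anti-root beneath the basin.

10.8 km

For local isostatic compensation: replacing crust with seawater at the top is compensated by replacing crust with mantle at the base: d (ρ_c − ρ_w) = a (ρ_m − ρ_c).
a = d (ρ_c − ρ_w)/(ρ_m − ρ_c) = 3.06 km × 1740/492 = 10.8 km.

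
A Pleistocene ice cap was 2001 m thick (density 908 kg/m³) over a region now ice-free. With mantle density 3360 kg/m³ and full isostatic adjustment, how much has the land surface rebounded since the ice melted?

541 m

Removing the load lets mantle flow back in; uplift u satisfies ρ_ice t = ρ_m u.
u = t ρ_ice/ρ_m = 2001 m × 908/3360 = 541 m.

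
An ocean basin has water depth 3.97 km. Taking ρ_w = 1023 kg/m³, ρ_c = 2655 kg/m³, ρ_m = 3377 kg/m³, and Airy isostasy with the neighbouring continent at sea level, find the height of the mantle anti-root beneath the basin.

8.97 km

Balancing pressure at the compensation depth: replacing crust with seawater at the top is compensated by replacing crust with mantle at the base: d (ρ_c − ρ_w) = a (ρ_m − ρ_c).
a = d (ρ_c − ρ_w)/(ρ_m − ρ_c) = 3.97 km × 1632/722 = 8.97 km.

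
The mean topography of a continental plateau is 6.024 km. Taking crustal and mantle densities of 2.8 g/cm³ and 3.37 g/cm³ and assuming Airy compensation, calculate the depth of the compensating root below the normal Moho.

In Airy isostatic equilibrium: the weight of the topography is balanced by the buoyancy of the root, ρ_c h = (ρ_m − ρ_c) r.
r = h · ρ_c / (ρ_m − ρ_c) = 6.024 km × 2.8 / (3.37 − 2.8) = 29.6 km.

29.6 km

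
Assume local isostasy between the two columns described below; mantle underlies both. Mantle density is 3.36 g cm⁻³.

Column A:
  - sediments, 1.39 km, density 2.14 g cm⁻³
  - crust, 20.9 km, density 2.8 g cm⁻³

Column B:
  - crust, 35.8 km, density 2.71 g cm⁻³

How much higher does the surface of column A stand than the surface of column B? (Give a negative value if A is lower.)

For any compensation level in the mantle, the mantle terms cancel and isostasy reduces to e = (Σt_A − Σt_B) − (Σ(ρt)_A − Σ(ρt)_B) / ρ_m.
Σt_A = 22.29 km; Σt_B = 35.8 km; Σ(ρt)_A = 61.4946; Σ(ρt)_B = 97.018 (in km·g cm⁻³).
e = (22.29 − 35.8) − (61.4946 − 97.018) / 3.36 = −2.94 km.

−2.94 km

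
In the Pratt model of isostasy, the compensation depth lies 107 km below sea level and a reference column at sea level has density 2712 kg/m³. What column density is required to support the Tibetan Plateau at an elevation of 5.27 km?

2580 kg/m³

Pratt balance: ρ_ref D = ρ (D + h).
ρ = ρ_ref D/(D + h) = 2712 × 107 km/(107 km + 5.27 km) = 2580 kg/m³.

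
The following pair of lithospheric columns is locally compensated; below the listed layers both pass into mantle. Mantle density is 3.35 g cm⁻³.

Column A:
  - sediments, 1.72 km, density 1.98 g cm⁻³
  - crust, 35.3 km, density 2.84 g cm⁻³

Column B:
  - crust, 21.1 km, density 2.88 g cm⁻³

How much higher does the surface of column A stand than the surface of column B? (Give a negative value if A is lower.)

For any compensation level in the mantle, the mantle terms cancel and isostasy reduces to e = (Σt_A − Σt_B) − (Σ(ρt)_A − Σ(ρt)_B) / ρ_m.
Σt_A = 37.02 km; Σt_B = 21.1 km; Σ(ρt)_A = 103.6576; Σ(ρt)_B = 60.768 (in km·g cm⁻³).
e = (37.02 − 21.1) − (103.6576 − 60.768) / 3.35 = 3.12 km.

3.12 km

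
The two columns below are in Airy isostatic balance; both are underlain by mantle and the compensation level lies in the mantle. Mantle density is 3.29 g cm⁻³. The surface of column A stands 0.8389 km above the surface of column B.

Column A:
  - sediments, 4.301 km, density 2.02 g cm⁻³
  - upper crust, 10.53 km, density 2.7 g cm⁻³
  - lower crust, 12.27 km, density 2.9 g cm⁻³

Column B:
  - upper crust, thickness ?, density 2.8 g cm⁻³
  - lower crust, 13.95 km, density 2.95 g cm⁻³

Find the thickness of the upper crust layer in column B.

Take the compensation level at the base of the deeper column (depth z_c below the surface of column A) and equate Σ ρ_i t_i down to z_c; mantle fills any gap and the z_c terms cancel.
Column A: 4.301×2.02 + 10.53×2.7 + 12.27×2.9 + (z_c − 27.101)×3.29
Column B: 0.8389×0 + x×2.8 + 13.95×2.95 + (z_c − 0.8389 − 13.95 − x)×3.29
The z_c×3.29 term appears on both sides and cancels. Collect the known terms of each column as K = Σ(ρt)_known − 3.29 × (depth of known layers): K_A = 72.70202 − 3.29×27.101 = −16.46027; K_B = 41.1525 − 3.29×(0.8389 + 13.95) = −7.502981.
Balance: K_A = K_B − x×(3.29 − 2.8), so x = (K_B − K_A)/(3.29 − 2.8) = 8.95729/0.49 = 18.3 km.

18.3 km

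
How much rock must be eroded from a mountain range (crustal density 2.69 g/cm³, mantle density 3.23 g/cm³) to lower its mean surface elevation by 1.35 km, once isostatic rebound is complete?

Net drop Δ = e − u = e − e ρ_c/ρ_m = e (ρ_m − ρ_c)/ρ_m.
e = Δ ρ_m/(ρ_m − ρ_c) = 1.35 km × 3.23/0.54 = 8.07 km.

8.07 km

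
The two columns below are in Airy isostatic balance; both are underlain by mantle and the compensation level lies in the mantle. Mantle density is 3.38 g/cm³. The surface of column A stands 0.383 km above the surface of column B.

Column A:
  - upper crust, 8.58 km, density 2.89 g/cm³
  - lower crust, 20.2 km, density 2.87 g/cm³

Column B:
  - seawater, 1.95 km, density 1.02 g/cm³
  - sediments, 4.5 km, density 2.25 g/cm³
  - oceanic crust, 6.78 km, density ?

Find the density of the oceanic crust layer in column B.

2.86 g/cm³

Take the compensation level at the base of the deeper column (depth z_c below the surface of column A) and equate Σ ρ_i t_i down to z_c; mantle fills any gap and the z_c terms cancel.
Column A: 8.58×2.89 + 20.2×2.87 + (z_c − 28.78)×3.38
Column B: 0.383×0 + 1.95×1.02 + 4.5×2.25 + 6.78×ρ + (z_c − 0.383 − 13.23)×3.38
The z_c×3.38 term appears on both sides and cancels. Collect the known terms of each column as K = Σ(ρt)_known − 3.38 × (depth of known layers): K_A = 82.7702 − 3.38×28.78 = −14.5062; K_B = 12.114 − 3.38×(0.383 + 13.23) = −33.89794.
Balance: K_A = K_B + 6.78×ρ, so ρ = (K_A − K_B)/6.78 = 19.3917/6.78 = 2.86 g/cm³.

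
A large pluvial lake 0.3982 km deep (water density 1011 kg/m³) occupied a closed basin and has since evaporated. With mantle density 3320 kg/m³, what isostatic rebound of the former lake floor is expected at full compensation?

0.121 km

u = d ρ_w/ρ_m = 0.3982 km × 1011/3320 = 0.121 km.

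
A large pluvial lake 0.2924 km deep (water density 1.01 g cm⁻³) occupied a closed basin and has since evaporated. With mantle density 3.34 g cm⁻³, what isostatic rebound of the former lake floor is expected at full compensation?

0.0884 km

u = d ρ_w/ρ_m = 0.2924 km × 1.01/3.34 = 0.0884 km.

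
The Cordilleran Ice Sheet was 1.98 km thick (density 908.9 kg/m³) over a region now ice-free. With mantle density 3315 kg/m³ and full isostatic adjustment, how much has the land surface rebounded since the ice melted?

Removing the load lets mantle flow back in; uplift u satisfies ρ_ice t = ρ_m u.
u = t ρ_ice/ρ_m = 1.98 km × 908.9/3315 = 0.543 km.

0.543 km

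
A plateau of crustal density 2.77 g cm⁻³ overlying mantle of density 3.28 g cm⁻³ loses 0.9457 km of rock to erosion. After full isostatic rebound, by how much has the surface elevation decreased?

0.147 km

Rebound u = e ρ_c/ρ_m = 0.9457 km × 2.77/3.28 = 0.7987 km.
Net surface drop = e − u = 0.9457 km − 0.7987 km = e (ρ_m − ρ_c)/ρ_m = 0.147 km.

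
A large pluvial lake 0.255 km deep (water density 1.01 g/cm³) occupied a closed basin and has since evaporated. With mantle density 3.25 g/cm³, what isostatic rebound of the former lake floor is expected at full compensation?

0.0792 km

u = d ρ_w/ρ_m = 0.255 km × 1.01/3.25 = 0.0792 km.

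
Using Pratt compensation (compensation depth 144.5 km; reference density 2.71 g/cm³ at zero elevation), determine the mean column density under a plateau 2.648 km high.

2.66 g/cm³

Pratt balance: ρ_ref D = ρ (D + h).
ρ = ρ_ref D/(D + h) = 2.71 × 144.5 km/(144.5 km + 2.648 km) = 2.66 g/cm³.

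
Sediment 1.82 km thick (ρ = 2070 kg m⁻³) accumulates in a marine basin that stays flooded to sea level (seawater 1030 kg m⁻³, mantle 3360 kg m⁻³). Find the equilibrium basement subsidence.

0.812 km

Submarine loading: the sediment displaces seawater, and the subsidence is in turn flooded, so s (ρ_m − ρ_w) = t (ρ_sed − ρ_w).
s = 1.82 km × (2070 − 1030) / (3360 − 1030) = 0.812 km.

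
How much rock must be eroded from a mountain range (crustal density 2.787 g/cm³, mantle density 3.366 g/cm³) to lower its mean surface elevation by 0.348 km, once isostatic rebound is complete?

2.02 km

Net drop Δ = e − u = e − e ρ_c/ρ_m = e (ρ_m − ρ_c)/ρ_m.
e = Δ ρ_m/(ρ_m − ρ_c) = 0.348 km × 3.366/0.579 = 2.02 km.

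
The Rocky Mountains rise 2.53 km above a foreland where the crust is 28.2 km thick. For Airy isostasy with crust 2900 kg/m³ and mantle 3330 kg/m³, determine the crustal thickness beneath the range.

Root depth r = h ρ_c / (ρ_m − ρ_c) = 2.53 km × 2900 / 430 = 17.06 km.
Total thickness = T + h + r = 28.2 km + 2.53 km + 17.06 km = 47.8 km.

47.8 km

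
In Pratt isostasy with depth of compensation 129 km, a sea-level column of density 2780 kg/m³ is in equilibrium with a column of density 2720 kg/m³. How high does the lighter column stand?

ρ_ref D = ρ (D + h) → h = D (ρ_ref − ρ)/ρ.
h = 129 km × (2780 − 2720)/2720 = 2.85 km.

2.85 km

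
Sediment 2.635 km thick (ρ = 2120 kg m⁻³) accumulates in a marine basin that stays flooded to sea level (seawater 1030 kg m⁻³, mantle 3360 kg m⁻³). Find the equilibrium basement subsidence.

1.23 km

Submarine loading: the sediment displaces seawater, and the subsidence is in turn flooded, so s (ρ_m − ρ_w) = t (ρ_sed − ρ_w).
s = 2.635 km × (2120 − 1030) / (3360 − 1030) = 1.23 km.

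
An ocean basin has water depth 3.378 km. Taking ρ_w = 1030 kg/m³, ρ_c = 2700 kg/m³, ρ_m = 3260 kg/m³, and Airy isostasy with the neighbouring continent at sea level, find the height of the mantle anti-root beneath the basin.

Isostatic balance requires: replacing crust with seawater at the top is compensated by replacing crust with mantle at the base: d (ρ_c − ρ_w) = a (ρ_m − ρ_c).
a = d (ρ_c − ρ_w)/(ρ_m − ρ_c) = 3.378 km × 1670/560 = 10.1 km.

10.1 km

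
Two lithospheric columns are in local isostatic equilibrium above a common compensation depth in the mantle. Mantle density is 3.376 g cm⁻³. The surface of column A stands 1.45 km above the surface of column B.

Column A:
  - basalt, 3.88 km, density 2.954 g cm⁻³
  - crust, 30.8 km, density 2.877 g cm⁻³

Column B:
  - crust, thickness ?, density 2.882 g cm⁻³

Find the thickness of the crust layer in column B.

Take the compensation level at the base of the deeper column (depth z_c below the surface of column A) and equate Σ ρ_i t_i down to z_c; mantle fills any gap and the z_c terms cancel.
Column A: 3.88×2.954 + 30.8×2.877 + (z_c − 34.68)×3.376
Column B: 1.45×0 + x×2.882 + (z_c − 1.45 − 0 − x)×3.376
The z_c×3.376 term appears on both sides and cancels. Collect the known terms of each column as K = Σ(ρt)_known − 3.376 × (depth of known layers): K_A = 100.07312 − 3.376×34.68 = −17.00656; K_B = 0 − 3.376×(1.45 + 0) = −4.8952.
Balance: K_A = K_B − x×(3.376 − 2.882), so x = (K_B − K_A)/(3.376 − 2.882) = 12.1114/0.494 = 24.5 km.

24.5 km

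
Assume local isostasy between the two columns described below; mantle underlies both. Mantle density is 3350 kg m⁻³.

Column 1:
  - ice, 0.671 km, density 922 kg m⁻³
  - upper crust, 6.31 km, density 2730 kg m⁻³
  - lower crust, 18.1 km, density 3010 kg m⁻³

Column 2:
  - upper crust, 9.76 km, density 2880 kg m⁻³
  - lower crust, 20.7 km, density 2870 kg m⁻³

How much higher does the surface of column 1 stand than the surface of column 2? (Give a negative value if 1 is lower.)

For any compensation level in the mantle, the mantle terms cancel and isostasy reduces to e = (Σt_1 − Σt_2) − (Σ(ρt)_1 − Σ(ρt)_2) / ρ_m.
Σt_1 = 25.081 km; Σt_2 = 30.46 km; Σ(ρt)_1 = 72325.962; Σ(ρt)_2 = 87517.8 (in km·kg m⁻³).
e = (25.081 − 30.46) − (72325.962 − 87517.8) / 3350 = −0.844 km.

−0.844 km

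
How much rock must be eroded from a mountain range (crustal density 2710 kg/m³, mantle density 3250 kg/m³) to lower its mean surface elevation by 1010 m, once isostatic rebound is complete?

Net drop Δ = e − u = e − e ρ_c/ρ_m = e (ρ_m − ρ_c)/ρ_m.
e = Δ ρ_m/(ρ_m − ρ_c) = 1010 m × 3250/540 = 6080 m.

6080 m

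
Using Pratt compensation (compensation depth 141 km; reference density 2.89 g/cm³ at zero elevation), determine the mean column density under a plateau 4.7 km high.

Pratt balance: ρ_ref D = ρ (D + h).
ρ = ρ_ref D/(D + h) = 2.89 × 141 km/(141 km + 4.7 km) = 2.8 g/cm³.

2.8 g/cm³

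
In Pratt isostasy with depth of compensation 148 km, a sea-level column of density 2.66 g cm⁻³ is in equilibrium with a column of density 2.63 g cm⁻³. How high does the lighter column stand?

ρ_ref D = ρ (D + h) → h = D (ρ_ref − ρ)/ρ.
h = 148 km × (2.66 − 2.63)/2.63 = 1.69 km.

1.69 km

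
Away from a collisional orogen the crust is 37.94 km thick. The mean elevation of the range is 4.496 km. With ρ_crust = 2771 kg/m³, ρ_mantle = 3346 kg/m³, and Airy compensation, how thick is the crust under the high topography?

Root depth r = h ρ_c / (ρ_m − ρ_c) = 4.496 km × 2771 / 575 = 21.67 km.
Total thickness = T + h + r = 37.94 km + 4.496 km + 21.67 km = 64.1 km.

64.1 km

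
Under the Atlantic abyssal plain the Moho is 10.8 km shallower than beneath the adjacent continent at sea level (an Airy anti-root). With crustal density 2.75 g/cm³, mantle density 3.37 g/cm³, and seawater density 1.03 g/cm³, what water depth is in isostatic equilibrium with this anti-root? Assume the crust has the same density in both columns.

3.89 km

Replacing a thickness d of crust by seawater at the top must be balanced by replacing crust with mantle at the base: d (ρ_c − ρ_w) = a (ρ_m − ρ_c).
d = a (ρ_m − ρ_c)/(ρ_c − ρ_w) = 10.8 km × 0.62/1.72 = 3.89 km.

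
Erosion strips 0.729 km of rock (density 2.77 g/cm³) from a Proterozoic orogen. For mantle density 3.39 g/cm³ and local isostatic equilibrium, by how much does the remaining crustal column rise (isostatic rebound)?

Unloading: uplift u = e ρ_c/ρ_m = 0.729 km × 2.77/3.39 = 0.596 km.

0.596 km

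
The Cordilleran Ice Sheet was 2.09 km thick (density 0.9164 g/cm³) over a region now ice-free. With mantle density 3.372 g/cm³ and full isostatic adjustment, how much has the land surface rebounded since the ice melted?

Removing the load lets mantle flow back in; uplift u satisfies ρ_ice t = ρ_m u.
u = t ρ_ice/ρ_m = 2.09 km × 0.9164/3.372 = 0.568 km.

0.568 km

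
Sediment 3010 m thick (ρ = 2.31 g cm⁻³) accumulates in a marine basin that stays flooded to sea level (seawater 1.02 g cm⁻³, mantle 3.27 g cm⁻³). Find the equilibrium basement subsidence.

Submarine loading: the sediment displaces seawater, and the subsidence is in turn flooded, so s (ρ_m − ρ_w) = t (ρ_sed − ρ_w).
s = 3010 m × (2.31 − 1.02) / (3.27 − 1.02) = 1730 m.

1730 m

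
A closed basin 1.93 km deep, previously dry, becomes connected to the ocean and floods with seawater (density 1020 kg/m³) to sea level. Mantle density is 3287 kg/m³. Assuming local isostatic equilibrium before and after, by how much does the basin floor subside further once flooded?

After flooding the water column is d + s deep. Its weight must equal the weight of mantle displaced by the extra subsidence s: (d + s) ρ_w = s ρ_m.
s = d ρ_w / (ρ_m − ρ_w) = 1.93 km × 1020/(3287 − 1020) = 0.868 km.

0.868 km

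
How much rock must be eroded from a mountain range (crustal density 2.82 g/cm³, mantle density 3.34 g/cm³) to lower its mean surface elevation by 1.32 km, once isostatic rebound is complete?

8.48 km

Net drop Δ = e − u = e − e ρ_c/ρ_m = e (ρ_m − ρ_c)/ρ_m.
e = Δ ρ_m/(ρ_m − ρ_c) = 1.32 km × 3.34/0.52 = 8.48 km.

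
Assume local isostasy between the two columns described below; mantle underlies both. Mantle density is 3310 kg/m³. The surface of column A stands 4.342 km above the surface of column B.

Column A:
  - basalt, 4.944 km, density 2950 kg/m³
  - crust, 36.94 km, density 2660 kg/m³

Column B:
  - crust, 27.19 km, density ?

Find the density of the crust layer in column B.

Take the compensation level at the base of the deeper column (depth z_c below the surface of column A) and equate Σ ρ_i t_i down to z_c; mantle fills any gap and the z_c terms cancel.
Column A: 4.944×2950 + 36.94×2660 + (z_c − 41.884)×3310
Column B: 4.342×0 + 27.19×ρ + (z_c − 4.342 − 27.19)×3310
The z_c×3310 term appears on both sides and cancels. Collect the known terms of each column as K = Σ(ρt)_known − 3310 × (depth of known layers): K_A = 112845.2 − 3310×41.884 = −25790.84; K_B = 0 − 3310×(4.342 + 27.19) = −104370.92.
Balance: K_A = K_B + 27.19×ρ, so ρ = (K_A − K_B)/27.19 = 78580.1/27.19 = 2890 kg/m³.

2890 kg/m³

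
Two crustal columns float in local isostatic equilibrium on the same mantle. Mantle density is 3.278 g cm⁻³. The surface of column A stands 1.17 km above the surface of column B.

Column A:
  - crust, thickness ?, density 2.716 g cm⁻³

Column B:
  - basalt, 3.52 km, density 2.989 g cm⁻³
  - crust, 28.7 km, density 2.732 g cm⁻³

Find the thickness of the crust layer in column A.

36.5 km

Take the compensation level at the base of the deeper column (depth z_c below the surface of column A) and equate Σ ρ_i t_i down to z_c; mantle fills any gap and the z_c terms cancel.
Column A: x×2.716 + (z_c − 0 − x)×3.278
Column B: 1.17×0 + 3.52×2.989 + 28.7×2.732 + (z_c − 1.17 − 32.22)×3.278
The z_c×3.278 term appears on both sides and cancels. Collect the known terms of each column as K = Σ(ρt)_known − 3.278 × (depth of known layers): K_A = 0 − 3.278×0 = 0; K_B = 88.92968 − 3.278×(1.17 + 32.22) = −20.52274.
Balance: K_A − x×(3.278 − 2.716) = K_B, so x = (K_A − K_B)/(3.278 − 2.716) = 20.5227/0.562 = 36.5 km.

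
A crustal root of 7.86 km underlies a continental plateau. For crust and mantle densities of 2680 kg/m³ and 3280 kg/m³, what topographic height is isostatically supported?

By Archimedes' principle applied to the lithosphere: ρ_c h = (ρ_m − ρ_c) r.
h = r (ρ_m − ρ_c) / ρ_c = 7.86 km × (3280 − 2680) / 2680 = 1.76 km.

1.76 km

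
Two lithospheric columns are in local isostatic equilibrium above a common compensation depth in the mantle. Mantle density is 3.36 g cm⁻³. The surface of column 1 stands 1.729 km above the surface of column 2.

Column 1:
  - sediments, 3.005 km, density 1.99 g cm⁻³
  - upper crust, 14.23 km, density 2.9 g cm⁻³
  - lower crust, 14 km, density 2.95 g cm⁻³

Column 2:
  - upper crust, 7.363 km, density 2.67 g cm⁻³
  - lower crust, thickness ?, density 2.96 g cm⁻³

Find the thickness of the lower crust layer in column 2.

Take the compensation level at the base of the deeper column (depth z_c below the surface of column 1) and equate Σ ρ_i t_i down to z_c; mantle fills any gap and the z_c terms cancel.
Column 1: 3.005×1.99 + 14.23×2.9 + 14×2.95 + (z_c − 31.235)×3.36
Column 2: 1.729×0 + 7.363×2.67 + x×2.96 + (z_c − 1.729 − 7.363 − x)×3.36
The z_c×3.36 term appears on both sides and cancels. Collect the known terms of each column as K = Σ(ρt)_known − 3.36 × (depth of known layers): K_1 = 88.54695 − 3.36×31.235 = −16.40265; K_2 = 19.65921 − 3.36×(1.729 + 7.363) = −10.88991.
Balance: K_1 = K_2 − x×(3.36 − 2.96), so x = (K_2 − K_1)/(3.36 − 2.96) = 5.51274/0.4 = 13.8 km.

13.8 km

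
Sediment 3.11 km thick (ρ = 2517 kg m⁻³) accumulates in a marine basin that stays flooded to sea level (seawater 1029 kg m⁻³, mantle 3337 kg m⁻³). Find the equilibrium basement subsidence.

2.01 km

Submarine loading: the sediment displaces seawater, and the subsidence is in turn flooded, so s (ρ_m − ρ_w) = t (ρ_sed − ρ_w).
s = 3.11 km × (2517 − 1029) / (3337 − 1029) = 2.01 km.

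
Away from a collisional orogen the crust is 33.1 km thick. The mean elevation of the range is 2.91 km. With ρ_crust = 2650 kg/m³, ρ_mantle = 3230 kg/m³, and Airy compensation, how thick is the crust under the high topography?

49.3 km

Root depth r = h ρ_c / (ρ_m − ρ_c) = 2.91 km × 2650 / 580 = 13.3 km.
Total thickness = T + h + r = 33.1 km + 2.91 km + 13.3 km = 49.3 km.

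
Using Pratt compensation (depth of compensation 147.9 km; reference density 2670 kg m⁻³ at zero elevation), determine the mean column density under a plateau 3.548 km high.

Pratt balance: ρ_ref D = ρ (D + h).
ρ = ρ_ref D/(D + h) = 2670 × 147.9 km/(147.9 km + 3.548 km) = 2610 kg m⁻³.

2610 kg m⁻³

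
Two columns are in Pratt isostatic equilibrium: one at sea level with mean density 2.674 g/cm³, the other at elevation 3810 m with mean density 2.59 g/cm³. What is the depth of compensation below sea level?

ρ_ref D = ρ (D + h) → D (ρ_ref − ρ) = ρ h.
D = ρ h/(ρ_ref − ρ) = 2.59 × 3810 m/(2.674 − 2.59) = 117000 m.

117000 m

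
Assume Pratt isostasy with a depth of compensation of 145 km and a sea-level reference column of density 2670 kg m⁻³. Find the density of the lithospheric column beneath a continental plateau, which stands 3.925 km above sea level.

2600 kg m⁻³

Pratt balance: ρ_ref D = ρ (D + h).
ρ = ρ_ref D/(D + h) = 2670 × 145 km/(145 km + 3.925 km) = 2600 kg m⁻³.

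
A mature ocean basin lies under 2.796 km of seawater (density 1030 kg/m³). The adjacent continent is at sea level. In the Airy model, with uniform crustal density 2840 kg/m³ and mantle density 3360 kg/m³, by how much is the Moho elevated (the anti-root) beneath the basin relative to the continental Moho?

9.73 km

Equating mass per unit area of the two columns: replacing crust with seawater at the top is compensated by replacing crust with mantle at the base: d (ρ_c − ρ_w) = a (ρ_m − ρ_c).
a = d (ρ_c − ρ_w)/(ρ_m − ρ_c) = 2.796 km × 1810/520 = 9.73 km.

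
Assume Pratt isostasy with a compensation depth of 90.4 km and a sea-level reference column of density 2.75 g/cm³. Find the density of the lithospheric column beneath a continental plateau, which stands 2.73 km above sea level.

Pratt balance: ρ_ref D = ρ (D + h).
ρ = ρ_ref D/(D + h) = 2.75 × 90.4 km/(90.4 km + 2.73 km) = 2.67 g/cm³.

2.67 g/cm³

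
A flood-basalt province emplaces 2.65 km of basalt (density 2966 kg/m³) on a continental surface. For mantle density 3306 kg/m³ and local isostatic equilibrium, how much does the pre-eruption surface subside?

Subaerial loading: s = t ρ_load / ρ_m.
s = 2.65 km × 2966/3306 = 2.38 km.

2.38 km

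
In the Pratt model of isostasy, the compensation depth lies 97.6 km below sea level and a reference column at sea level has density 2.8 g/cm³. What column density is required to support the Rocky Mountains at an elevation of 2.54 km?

Pratt balance: ρ_ref D = ρ (D + h).
ρ = ρ_ref D/(D + h) = 2.8 × 97.6 km/(97.6 km + 2.54 km) = 2.73 g/cm³.

2.73 g/cm³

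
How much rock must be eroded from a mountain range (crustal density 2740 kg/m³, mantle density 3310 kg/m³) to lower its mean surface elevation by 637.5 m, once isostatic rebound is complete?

3700 m

Net drop Δ = e − u = e − e ρ_c/ρ_m = e (ρ_m − ρ_c)/ρ_m.
e = Δ ρ_m/(ρ_m − ρ_c) = 637.5 m × 3310/570 = 3700 m.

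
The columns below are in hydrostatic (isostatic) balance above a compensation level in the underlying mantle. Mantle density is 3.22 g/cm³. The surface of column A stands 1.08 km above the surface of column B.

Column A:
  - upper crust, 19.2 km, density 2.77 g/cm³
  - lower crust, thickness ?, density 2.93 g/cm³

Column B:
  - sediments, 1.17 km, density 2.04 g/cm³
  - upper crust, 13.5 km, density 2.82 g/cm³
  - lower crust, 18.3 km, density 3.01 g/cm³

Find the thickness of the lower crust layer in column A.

Take the compensation level at the base of the deeper column (depth z_c below the surface of column A) and equate Σ ρ_i t_i down to z_c; mantle fills any gap and the z_c terms cancel.
Column A: 19.2×2.77 + x×2.93 + (z_c − 19.2 − x)×3.22
Column B: 1.08×0 + 1.17×2.04 + 13.5×2.82 + 18.3×3.01 + (z_c − 1.08 − 32.97)×3.22
The z_c×3.22 term appears on both sides and cancels. Collect the known terms of each column as K = Σ(ρt)_known − 3.22 × (depth of known layers): K_A = 53.184 − 3.22×19.2 = −8.64; K_B = 95.5398 − 3.22×(1.08 + 32.97) = −14.1012.
Balance: K_A − x×(3.22 − 2.93) = K_B, so x = (K_A − K_B)/(3.22 − 2.93) = 5.4612/0.29 = 18.8 km.

18.8 km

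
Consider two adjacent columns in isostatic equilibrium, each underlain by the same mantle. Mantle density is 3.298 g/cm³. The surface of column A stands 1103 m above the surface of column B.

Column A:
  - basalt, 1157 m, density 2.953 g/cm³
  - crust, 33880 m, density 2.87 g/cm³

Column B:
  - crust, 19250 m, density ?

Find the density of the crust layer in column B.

Take the compensation level at the base of the deeper column (depth z_c below the surface of column A) and equate Σ ρ_i t_i down to z_c; mantle fills any gap and the z_c terms cancel.
Column A: 1157×2.953 + 33880×2.87 + (z_c − 35037)×3.298
Column B: 1103×0 + 19250×ρ + (z_c − 1103 − 19250)×3.298
The z_c×3.298 term appears on both sides and cancels. Collect the known terms of each column as K = Σ(ρt)_known − 3.298 × (depth of known layers): K_A = 100652.221 − 3.298×35037 = −14899.805; K_B = 0 − 3.298×(1103 + 19250) = −67124.194.
Balance: K_A = K_B + 19250×ρ, so ρ = (K_A − K_B)/19250 = 52224.4/19250 = 2.71 g/cm³.

2.71 g/cm³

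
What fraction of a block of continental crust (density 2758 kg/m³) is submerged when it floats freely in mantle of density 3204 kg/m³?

Submerged fraction = ρ_obj/ρ_fluid = 2758/3204 = 0.861.

0.861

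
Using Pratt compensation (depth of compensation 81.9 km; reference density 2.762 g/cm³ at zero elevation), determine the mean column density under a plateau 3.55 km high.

2.65 g/cm³

Pratt balance: ρ_ref D = ρ (D + h).
ρ = ρ_ref D/(D + h) = 2.762 × 81.9 km/(81.9 km + 3.55 km) = 2.65 g/cm³.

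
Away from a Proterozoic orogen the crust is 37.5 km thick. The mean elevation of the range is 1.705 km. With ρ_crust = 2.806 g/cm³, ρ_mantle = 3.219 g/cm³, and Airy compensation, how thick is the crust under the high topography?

50.8 km

Root depth r = h ρ_c / (ρ_m − ρ_c) = 1.705 km × 2.806 / 0.413 = 11.58 km.
Total thickness = T + h + r = 37.5 km + 1.705 km + 11.58 km = 50.8 km.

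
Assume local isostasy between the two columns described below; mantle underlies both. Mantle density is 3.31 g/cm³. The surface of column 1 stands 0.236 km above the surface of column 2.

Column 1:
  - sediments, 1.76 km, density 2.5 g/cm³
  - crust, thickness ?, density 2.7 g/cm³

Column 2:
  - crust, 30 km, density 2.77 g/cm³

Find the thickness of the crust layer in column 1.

Take the compensation level at the base of the deeper column (depth z_c below the surface of column 1) and equate Σ ρ_i t_i down to z_c; mantle fills any gap and the z_c terms cancel.
Column 1: 1.76×2.5 + x×2.7 + (z_c − 1.76 − x)×3.31
Column 2: 0.236×0 + 30×2.77 + (z_c − 0.236 − 30)×3.31
The z_c×3.31 term appears on both sides and cancels. Collect the known terms of each column as K = Σ(ρt)_known − 3.31 × (depth of known layers): K_1 = 4.4 − 3.31×1.76 = −1.4256; K_2 = 83.1 − 3.31×(0.236 + 30) = −16.98116.
Balance: K_1 − x×(3.31 − 2.7) = K_2, so x = (K_1 − K_2)/(3.31 − 2.7) = 15.5556/0.61 = 25.5 km.

25.5 km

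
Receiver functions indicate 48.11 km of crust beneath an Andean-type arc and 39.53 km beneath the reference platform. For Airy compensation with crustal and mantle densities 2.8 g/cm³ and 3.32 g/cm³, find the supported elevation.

Excess crust Δ = 48.11 km − 39.53 km = 8.58 km, split between elevation h and root r with h + r = Δ.
Airy balance ρ_c h = (ρ_m − ρ_c) r gives r = h ρ_c/(ρ_m − ρ_c), so h (1 + ρ_c/(ρ_m − ρ_c)) = Δ, i.e. h = Δ (ρ_m − ρ_c)/ρ_m.
h = 8.58 km × 0.52/3.32 = 1.34 km.

1.34 km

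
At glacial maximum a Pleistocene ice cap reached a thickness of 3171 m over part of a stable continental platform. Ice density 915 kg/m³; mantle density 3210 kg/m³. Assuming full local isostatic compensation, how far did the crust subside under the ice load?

904 m

For local isostatic compensation: the ice load ρ_ice t is balanced by mantle displaced below, ρ_m s.
s = t ρ_ice / ρ_m = 3171 m × 915/3210 = 904 m.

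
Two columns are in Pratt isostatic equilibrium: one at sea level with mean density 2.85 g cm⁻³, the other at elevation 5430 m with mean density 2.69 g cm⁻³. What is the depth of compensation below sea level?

91300 m

ρ_ref D = ρ (D + h) → D (ρ_ref − ρ) = ρ h.
D = ρ h/(ρ_ref − ρ) = 2.69 × 5430 m/(2.85 − 2.69) = 91300 m.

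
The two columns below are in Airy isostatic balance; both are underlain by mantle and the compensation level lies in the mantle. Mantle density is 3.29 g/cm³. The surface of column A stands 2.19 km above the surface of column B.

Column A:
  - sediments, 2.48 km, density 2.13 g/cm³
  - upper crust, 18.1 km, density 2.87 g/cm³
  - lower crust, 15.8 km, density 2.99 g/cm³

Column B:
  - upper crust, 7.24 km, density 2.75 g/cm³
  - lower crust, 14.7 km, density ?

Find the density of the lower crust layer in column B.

Take the compensation level at the base of the deeper column (depth z_c below the surface of column A) and equate Σ ρ_i t_i down to z_c; mantle fills any gap and the z_c terms cancel.
Column A: 2.48×2.13 + 18.1×2.87 + 15.8×2.99 + (z_c − 36.38)×3.29
Column B: 2.19×0 + 7.24×2.75 + 14.7×ρ + (z_c − 2.19 − 21.94)×3.29
The z_c×3.29 term appears on both sides and cancels. Collect the known terms of each column as K = Σ(ρt)_known − 3.29 × (depth of known layers): K_A = 104.4714 − 3.29×36.38 = −15.2188; K_B = 19.91 − 3.29×(2.19 + 21.94) = −59.4777.
Balance: K_A = K_B + 14.7×ρ, so ρ = (K_A − K_B)/14.7 = 44.2589/14.7 = 3.01 g/cm³.

3.01 g/cm³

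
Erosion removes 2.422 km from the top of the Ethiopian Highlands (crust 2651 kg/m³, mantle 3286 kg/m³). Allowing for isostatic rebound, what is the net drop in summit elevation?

Rebound u = e ρ_c/ρ_m = 2.422 km × 2651/3286 = 1.954 km.
Net surface drop = e − u = 2.422 km − 1.954 km = e (ρ_m − ρ_c)/ρ_m = 0.468 km.

0.468 km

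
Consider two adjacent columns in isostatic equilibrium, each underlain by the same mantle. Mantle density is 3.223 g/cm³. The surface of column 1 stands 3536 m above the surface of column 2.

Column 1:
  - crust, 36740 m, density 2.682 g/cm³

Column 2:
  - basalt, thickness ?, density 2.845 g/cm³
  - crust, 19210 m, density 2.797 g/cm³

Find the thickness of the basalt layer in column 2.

784 m

Take the compensation level at the base of the deeper column (depth z_c below the surface of column 1) and equate Σ ρ_i t_i down to z_c; mantle fills any gap and the z_c terms cancel.
Column 1: 36740×2.682 + (z_c − 36740)×3.223
Column 2: 3536×0 + x×2.845 + 19210×2.797 + (z_c − 3536 − 19210 − x)×3.223
The z_c×3.223 term appears on both sides and cancels. Collect the known terms of each column as K = Σ(ρt)_known − 3.223 × (depth of known layers): K_1 = 98536.68 − 3.223×36740 = −19876.34; K_2 = 53730.37 − 3.223×(3536 + 19210) = −19579.988.
Balance: K_1 = K_2 − x×(3.223 − 2.845), so x = (K_2 − K_1)/(3.223 − 2.845) = 296.352/0.378 = 784 m.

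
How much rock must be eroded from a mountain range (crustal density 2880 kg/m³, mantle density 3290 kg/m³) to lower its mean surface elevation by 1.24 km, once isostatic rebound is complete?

9.95 km

Net drop Δ = e − u = e − e ρ_c/ρ_m = e (ρ_m − ρ_c)/ρ_m.
e = Δ ρ_m/(ρ_m − ρ_c) = 1.24 km × 3290/410 = 9.95 km.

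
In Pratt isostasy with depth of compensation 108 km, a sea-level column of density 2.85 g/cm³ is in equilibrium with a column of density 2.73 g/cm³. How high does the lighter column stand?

ρ_ref D = ρ (D + h) → h = D (ρ_ref − ρ)/ρ.
h = 108 km × (2.85 − 2.73)/2.73 = 4.75 km.

4.75 km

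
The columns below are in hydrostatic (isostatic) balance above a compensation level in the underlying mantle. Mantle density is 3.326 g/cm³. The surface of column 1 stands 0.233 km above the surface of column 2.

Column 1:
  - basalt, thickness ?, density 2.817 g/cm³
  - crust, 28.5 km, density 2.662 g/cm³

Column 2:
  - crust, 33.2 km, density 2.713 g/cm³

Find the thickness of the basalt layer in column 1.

Take the compensation level at the base of the deeper column (depth z_c below the surface of column 1) and equate Σ ρ_i t_i down to z_c; mantle fills any gap and the z_c terms cancel.
Column 1: x×2.817 + 28.5×2.662 + (z_c − 28.5 − x)×3.326
Column 2: 0.233×0 + 33.2×2.713 + (z_c − 0.233 − 33.2)×3.326
The z_c×3.326 term appears on both sides and cancels. Collect the known terms of each column as K = Σ(ρt)_known − 3.326 × (depth of known layers): K_1 = 75.867 − 3.326×28.5 = −18.924; K_2 = 90.0716 − 3.326×(0.233 + 33.2) = −21.126558.
Balance: K_1 − x×(3.326 − 2.817) = K_2, so x = (K_1 − K_2)/(3.326 − 2.817) = 2.20256/0.509 = 4.33 km.

4.33 km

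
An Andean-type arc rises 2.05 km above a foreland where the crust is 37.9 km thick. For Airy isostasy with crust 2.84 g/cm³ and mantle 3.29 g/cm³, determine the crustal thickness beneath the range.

Root depth r = h ρ_c / (ρ_m − ρ_c) = 2.05 km × 2.84 / 0.45 = 12.94 km.
Total thickness = T + h + r = 37.9 km + 2.05 km + 12.94 km = 52.9 km.

52.9 km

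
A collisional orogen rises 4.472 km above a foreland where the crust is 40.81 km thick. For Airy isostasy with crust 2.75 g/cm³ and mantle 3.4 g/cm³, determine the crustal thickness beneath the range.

Root depth r = h ρ_c / (ρ_m − ρ_c) = 4.472 km × 2.75 / 0.65 = 18.92 km.
Total thickness = T + h + r = 40.81 km + 4.472 km + 18.92 km = 64.2 km.

64.2 km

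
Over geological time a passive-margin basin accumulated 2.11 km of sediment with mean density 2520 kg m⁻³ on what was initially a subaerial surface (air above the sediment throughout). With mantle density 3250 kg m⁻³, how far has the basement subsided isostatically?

Subaerial load: s = t ρ_sed / ρ_m = 2.11 km × 2520/3250 = 1.64 km.

1.64 km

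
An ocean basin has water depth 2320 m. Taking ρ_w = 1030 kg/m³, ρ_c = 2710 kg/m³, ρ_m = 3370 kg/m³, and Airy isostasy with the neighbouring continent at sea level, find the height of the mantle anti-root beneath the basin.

In Airy isostatic equilibrium: replacing crust with seawater at the top is compensated by replacing crust with mantle at the base: d (ρ_c − ρ_w) = a (ρ_m − ρ_c).
a = d (ρ_c − ρ_w)/(ρ_m − ρ_c) = 2320 m × 1680/660 = 5910 m.

5910 m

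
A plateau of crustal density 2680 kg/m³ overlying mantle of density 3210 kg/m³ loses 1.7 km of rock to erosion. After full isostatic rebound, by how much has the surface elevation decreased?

Rebound u = e ρ_c/ρ_m = 1.7 km × 2680/3210 = 1.419 km.
Net surface drop = e − u = 1.7 km − 1.419 km = e (ρ_m − ρ_c)/ρ_m = 0.281 km.

0.281 km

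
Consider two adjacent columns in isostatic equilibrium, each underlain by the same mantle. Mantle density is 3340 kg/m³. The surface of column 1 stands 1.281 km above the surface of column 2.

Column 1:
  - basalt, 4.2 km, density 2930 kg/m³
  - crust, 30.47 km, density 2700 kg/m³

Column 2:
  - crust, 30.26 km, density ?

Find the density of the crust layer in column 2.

Take the compensation level at the base of the deeper column (depth z_c below the surface of column 1) and equate Σ ρ_i t_i down to z_c; mantle fills any gap and the z_c terms cancel.
Column 1: 4.2×2930 + 30.47×2700 + (z_c − 34.67)×3340
Column 2: 1.281×0 + 30.26×ρ + (z_c − 1.281 − 30.26)×3340
The z_c×3340 term appears on both sides and cancels. Collect the known terms of each column as K = Σ(ρt)_known − 3340 × (depth of known layers): K_1 = 94575 − 3340×34.67 = −21222.8; K_2 = 0 − 3340×(1.281 + 30.26) = −105346.94.
Balance: K_1 = K_2 + 30.26×ρ, so ρ = (K_1 − K_2)/30.26 = 84124.1/30.26 = 2780 kg/m³.

2780 kg/m³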